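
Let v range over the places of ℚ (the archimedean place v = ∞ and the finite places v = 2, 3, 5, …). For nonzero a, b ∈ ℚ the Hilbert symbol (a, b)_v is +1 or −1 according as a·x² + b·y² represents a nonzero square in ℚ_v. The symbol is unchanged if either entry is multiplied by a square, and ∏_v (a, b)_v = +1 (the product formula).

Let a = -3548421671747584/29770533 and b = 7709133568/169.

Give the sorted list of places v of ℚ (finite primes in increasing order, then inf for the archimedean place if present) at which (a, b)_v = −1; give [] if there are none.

(a, b) ≡ (-2478778, 30113803) mod (ℚ^×)²; places V = {2, 3, 13, 19, 23, 29, 31, 37, 41, 43, ∞}.
(a,b)_19: α=1, u≡5; β=1, v≡13 (mod 19); (5|19)=+1, (13|19)=-1; sign (−1)^1·+1^1·-1^1 = +1.
(a,b)_43: α=1, u≡38; β=1, v≡1 (mod 43); (38|43)=+1, (1|43)=+1; sign (−1)^1·+1^1·+1^1 = -1.
(a,b)_∞: sgn(-2478778)=−, sgn(30113803)=+, so +1.
(a,b)_41: α=1, u≡28; β=1, v≡18 (mod 41); (28|41)=-1, (18|41)=+1; sign (−1)^0·-1^1·+1^1 = -1.
(a,b)_2: α=17, β=8; u≡3, v≡3 (mod 8); ε(u)ε(v)=1·1, αω(v)=17·1, βω(u)=8·1; sum ≡ 0  ⇒  +1.
(a,b)_31: α=2, u≡30; β=1, v≡16 (mod 31); (30|31)=-1, (16|31)=+1; sign (−1)^0·-1^1·+1^2 = -1.
(a,b)_29: α=2, u≡2; β=1, v≡4 (mod 29); (2|29)=-1, (4|29)=+1; sign (−1)^0·-1^1·+1^2 = -1.
(a,b)_37: α=-1, u≡35; β=0, v≡34 (mod 37); (35|37)=-1, (34|37)=+1; sign (−1)^0·-1^0·+1^-1 = +1.
(a,b)_23: α=-2, u≡1; β=0, v≡1 (mod 23); (1|23)=+1, (1|23)=+1; sign (−1)^0·+1^0·+1^-2 = +1.
(a,b)_3: α=-2, u≡2; β=0, v≡1 (mod 3); (2|3)=-1, (1|3)=+1; sign (−1)^0·-1^0·+1^-2 = +1.
(a,b)_13: α=-2, u≡10; β=-2, v≡6 (mod 13); (10|13)=+1, (6|13)=-1; sign (−1)^0·+1^-2·-1^-2 = +1.
(-2478778, 30113803 / ℚ) ramifies at {29, 31, 41, 43}: a division algebra.

[29, 31, 41, 43]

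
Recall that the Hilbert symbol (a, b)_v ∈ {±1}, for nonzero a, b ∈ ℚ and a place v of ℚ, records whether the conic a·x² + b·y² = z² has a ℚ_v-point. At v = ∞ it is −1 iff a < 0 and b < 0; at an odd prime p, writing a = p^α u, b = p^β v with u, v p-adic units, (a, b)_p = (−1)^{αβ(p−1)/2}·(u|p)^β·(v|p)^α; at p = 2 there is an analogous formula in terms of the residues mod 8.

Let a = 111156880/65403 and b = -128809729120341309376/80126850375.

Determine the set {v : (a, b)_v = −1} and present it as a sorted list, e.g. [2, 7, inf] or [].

Mod squares: a ≡ 135235, b ≡ -171785. Check v ∈ {∞, 2, 3, 5, 7, 11, 13, 17, 19, 31, 37, 43, 47}.
v=19: a=19^0·(≡8), b=19^2·(≡10) mod 19; (8|19)=-1, (10|19)=-1; (−1)^{0·2·9}·(-1)^2·(-1)^0 = +1.
v=3: a=3^-2·(≡1), b=3^-6·(≡1) mod 3; (1|3)=+1, (1|3)=+1; (−1)^{-2·-6·1}·(+1)^-6·(+1)^-2 = +1.
v=11: a=11^0·(≡4), b=11^-2·(≡7) mod 11; (4|11)=+1, (7|11)=-1; (−1)^{0·-2·5}·(+1)^-2·(-1)^0 = +1.
v=7: a=7^0·(≡1), b=7^4·(≡1) mod 7; (1|7)=+1, (1|7)=+1; (−1)^{0·4·3}·(+1)^4·(+1)^0 = +1.
v=5: a=5^1·(≡2), b=5^-3·(≡3) mod 5; (2|5)=-1, (3|5)=-1; (−1)^{1·-3·2}·(-1)^-3·(-1)^1 = +1.
v=∞: 135235 > 0 and -171785 < 0  ⇒  (a,b)_∞ = +1.
v=31: a=31^0·(≡23), b=31^2·(≡15) mod 31; (23|31)=-1, (15|31)=-1; (−1)^{0·2·15}·(-1)^2·(-1)^0 = +1.
v=43: a=43^-1·(≡10), b=43^-1·(≡35) mod 43; (10|43)=+1, (35|43)=+1; (−1)^{-1·-1·21}·(+1)^-1·(+1)^-1 = -1.
v=17: a=17^1·(≡8), b=17^1·(≡11) mod 17; (8|17)=+1, (11|17)=-1; (−1)^{1·1·8}·(+1)^1·(-1)^1 = -1.
v=37: a=37^1·(≡18), b=37^2·(≡29) mod 37; (18|37)=-1, (29|37)=-1; (−1)^{1·2·18}·(-1)^2·(-1)^1 = -1.
v=2: v_2(a)=4, v_2(b)=6; units ≡ 3, 7 (mod 8); ε·ε+αω+βω = 1·1+4·0+6·1 ≡ 1  ⇒  (a,b)_2 = -1.
v=47: a=47^2·(≡12), b=47^3·(≡11) mod 47; (12|47)=+1, (11|47)=-1; (−1)^{2·3·23}·(+1)^3·(-1)^2 = +1.
v=13: a=13^-2·(≡12), b=13^-2·(≡12) mod 13; (12|13)=+1, (12|13)=+1; (−1)^{-2·-2·6}·(+1)^-2·(+1)^-2 = +1.
|Ram(135235, -171785)| = 4, even; anisotropic at {2, 17, 37, 43}.

[2, 17, 37, 43]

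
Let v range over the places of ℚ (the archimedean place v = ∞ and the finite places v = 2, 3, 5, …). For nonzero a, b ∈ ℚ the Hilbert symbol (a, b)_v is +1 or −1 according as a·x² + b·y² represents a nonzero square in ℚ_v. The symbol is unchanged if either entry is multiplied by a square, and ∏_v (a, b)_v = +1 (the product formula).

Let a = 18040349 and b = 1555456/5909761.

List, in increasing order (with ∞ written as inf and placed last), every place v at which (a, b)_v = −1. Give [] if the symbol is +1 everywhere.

[17, 29, 31, 37]

(a, b) ≡ (18040349, 31) mod (ℚ^×)²; places V = {2, 7, 11, 13, 17, 23, 29, 31, 37, 43, ∞}.
(a,b)_31: α=0, u≡23; β=1, v≡19 (mod 31); (23|31)=-1, (19|31)=+1; sign (−1)^0·-1^1·+1^0 = -1.
(a,b)_37: α=1, u≡28; β=0, v≡5 (mod 37); (28|37)=+1, (5|37)=-1; sign (−1)^0·+1^0·-1^1 = -1.
(a,b)_13: α=0, u≡2; β=-2, v≡7 (mod 13); (2|13)=-1, (7|13)=-1; sign (−1)^0·-1^-2·-1^0 = +1.
(a,b)_11: α=0, u≡8; β=-2, v≡1 (mod 11); (8|11)=-1, (1|11)=+1; sign (−1)^0·-1^-2·+1^0 = +1.
(a,b)_23: α=1, u≡17; β=0, v≡4 (mod 23); (17|23)=-1, (4|23)=+1; sign (−1)^0·-1^0·+1^1 = +1.
(a,b)_7: α=0, u≡5; β=2, v≡5 (mod 7); (5|7)=-1, (5|7)=-1; sign (−1)^0·-1^2·-1^0 = +1.
(a,b)_∞: sgn(18040349)=+, sgn(31)=+, so +1.
(a,b)_17: α=1, u≡6; β=-2, v≡5 (mod 17); (6|17)=-1, (5|17)=-1; sign (−1)^0·-1^-2·-1^1 = -1.
(a,b)_43: α=1, u≡35; β=0, v≡41 (mod 43); (35|43)=+1, (41|43)=+1; sign (−1)^0·+1^0·+1^1 = +1.
(a,b)_2: α=0, β=10; u≡5, v≡7 (mod 8); ε(u)ε(v)=0·1, αω(v)=0·0, βω(u)=10·1; sum ≡ 0  ⇒  +1.
(a,b)_29: α=1, u≡2; β=0, v≡26 (mod 29); (2|29)=-1, (26|29)=-1; sign (−1)^0·-1^0·-1^1 = -1.
Ram(18040349, 31) = {17, 29, 31, 37}; no ℚ_17-point on the conic.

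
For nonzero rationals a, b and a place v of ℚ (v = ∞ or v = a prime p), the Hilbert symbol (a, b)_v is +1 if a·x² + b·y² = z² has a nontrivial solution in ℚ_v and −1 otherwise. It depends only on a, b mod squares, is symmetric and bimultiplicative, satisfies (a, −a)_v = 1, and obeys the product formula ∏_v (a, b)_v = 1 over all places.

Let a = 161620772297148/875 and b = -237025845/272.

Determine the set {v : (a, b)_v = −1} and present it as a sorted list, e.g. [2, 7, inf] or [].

[3, 5, 7, 17, 19, 37]

(a, b) ≡ (2018618805, -51765) mod (ℚ^×)²; places V = {2, 3, 5, 7, 17, 19, 23, 29, 31, 37, 41, ∞}.
(a,b)_23: α=1, u≡6; β=0, v≡3 (mod 23); (6|23)=+1, (3|23)=+1; sign (−1)^0·+1^0·+1^1 = +1.
(a,b)_5: α=-3, u≡4; β=1, v≡3 (mod 5); (4|5)=+1, (3|5)=-1; sign (−1)^0·+1^1·-1^-3 = -1.
(a,b)_37: α=1, u≡11; β=0, v≡23 (mod 37); (11|37)=+1, (23|37)=-1; sign (−1)^0·+1^0·-1^1 = -1.
(a,b)_2: α=2, β=-4; u≡5, v≡3 (mod 8); ε(u)ε(v)=0·1, αω(v)=2·1, βω(u)=-4·1; sum ≡ 0  ⇒  +1.
(a,b)_∞: sgn(2018618805)=+, sgn(-51765)=−, so +1.
(a,b)_19: α=1, u≡4; β=0, v≡8 (mod 19); (4|19)=+1, (8|19)=-1; sign (−1)^0·+1^0·-1^1 = -1.
(a,b)_31: α=2, u≡28; β=2, v≡19 (mod 31); (28|31)=+1, (19|31)=+1; sign (−1)^0·+1^2·+1^2 = +1.
(a,b)_7: α=-1, u≡4; β=1, v≡1 (mod 7); (4|7)=+1, (1|7)=+1; sign (−1)^1·+1^1·+1^-1 = -1.
(a,b)_3: α=7, u≡1; β=5, v≡1 (mod 3); (1|3)=+1, (1|3)=+1; sign (−1)^1·+1^5·+1^7 = -1.
(a,b)_29: α=1, u≡1; β=1, v≡5 (mod 29); (1|29)=+1, (5|29)=+1; sign (−1)^0·+1^1·+1^1 = +1.
(a,b)_41: α=1, u≡37; β=0, v≡36 (mod 41); (37|41)=+1, (36|41)=+1; sign (−1)^0·+1^0·+1^1 = +1.
(a,b)_17: α=0, u≡3; β=-1, v≡13 (mod 17); (3|17)=-1, (13|17)=+1; sign (−1)^0·-1^-1·+1^0 = -1.
|Ram(2018618805, -51765)| = 6, even; anisotropic at {3, 5, 7, 17, 19, 37}.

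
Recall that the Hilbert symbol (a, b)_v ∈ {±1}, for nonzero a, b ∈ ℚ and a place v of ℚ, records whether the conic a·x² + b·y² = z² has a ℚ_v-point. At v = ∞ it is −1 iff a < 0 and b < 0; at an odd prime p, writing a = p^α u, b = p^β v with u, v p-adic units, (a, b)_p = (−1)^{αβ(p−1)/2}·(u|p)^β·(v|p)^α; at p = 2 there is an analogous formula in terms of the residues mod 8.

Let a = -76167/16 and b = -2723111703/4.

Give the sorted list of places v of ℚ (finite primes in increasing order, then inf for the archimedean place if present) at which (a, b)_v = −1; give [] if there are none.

[7, inf]

(a, b) ≡ (-8463, -23) mod (ℚ^×)²; places V = {2, 3, 7, 13, 23, 31, ∞}.
(a,b)_7: α=1, u≡2; β=0, v≡6 (mod 7); (2|7)=+1, (6|7)=-1; sign (−1)^0·+1^0·-1^1 = -1.
(a,b)_31: α=1, u≡15; β=2, v≡14 (mod 31); (15|31)=-1, (14|31)=+1; sign (−1)^0·-1^2·+1^1 = +1.
(a,b)_13: α=1, u≡10; β=2, v≡9 (mod 13); (10|13)=+1, (9|13)=+1; sign (−1)^0·+1^2·+1^1 = +1.
(a,b)_2: α=-4, β=-2; u≡1, v≡1 (mod 8); ε(u)ε(v)=0·0, αω(v)=-4·0, βω(u)=-2·0; sum ≡ 0  ⇒  +1.
(a,b)_∞: sgn(-8463)=−, sgn(-23)=−, so -1.
(a,b)_23: α=0, u≡2; β=1, v≡22 (mod 23); (2|23)=+1, (22|23)=-1; sign (−1)^0·+1^1·-1^0 = +1.
(a,b)_3: α=3, u≡2; β=6, v≡1 (mod 3); (2|3)=-1, (1|3)=+1; sign (−1)^0·-1^6·+1^3 = +1.
Ram(-8463, -23) = {7, ∞}; no ℚ_7-point on the conic.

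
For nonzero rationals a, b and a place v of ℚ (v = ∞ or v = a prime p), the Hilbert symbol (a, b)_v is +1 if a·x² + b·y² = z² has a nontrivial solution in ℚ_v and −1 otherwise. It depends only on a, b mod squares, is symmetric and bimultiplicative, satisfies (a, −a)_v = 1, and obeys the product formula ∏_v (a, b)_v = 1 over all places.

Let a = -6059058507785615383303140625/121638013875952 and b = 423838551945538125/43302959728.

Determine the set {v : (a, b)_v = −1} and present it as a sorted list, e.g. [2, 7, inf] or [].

(a, b) ≡ (-7, 2460563) mod (ℚ^×)²; places V = {2, 3, 5, 7, 11, 17, 23, 29, 31, 53, ∞}.
(a,b)_31: α=2, u≡26; β=1, v≡3 (mod 31); (26|31)=-1, (3|31)=-1; sign (−1)^0·-1^1·-1^2 = -1.
(a,b)_11: α=12, u≡4; β=8, v≡10 (mod 11); (4|11)=+1, (10|11)=-1; sign (−1)^0·+1^8·-1^12 = +1.
(a,b)_17: α=2, u≡11; β=1, v≡9 (mod 17); (11|17)=-1, (9|17)=+1; sign (−1)^0·-1^1·+1^2 = -1.
(a,b)_3: α=0, u≡2; β=2, v≡2 (mod 3); (2|3)=-1, (2|3)=-1; sign (−1)^0·-1^2·-1^0 = +1.
(a,b)_23: α=2, u≡16; β=1, v≡12 (mod 23); (16|23)=+1, (12|23)=+1; sign (−1)^0·+1^1·+1^2 = +1.
(a,b)_29: α=2, u≡5; β=1, v≡25 (mod 29); (5|29)=+1, (25|29)=+1; sign (−1)^0·+1^1·+1^2 = +1.
(a,b)_5: α=6, u≡2; β=4, v≡2 (mod 5); (2|5)=-1, (2|5)=-1; sign (−1)^0·-1^4·-1^6 = +1.
(a,b)_7: α=-3, u≡6; β=-3, v≡4 (mod 7); (6|7)=-1, (4|7)=+1; sign (−1)^1·-1^-3·+1^-3 = +1.
(a,b)_53: α=-6, u≡6; β=-4, v≡46 (mod 53); (6|53)=+1, (46|53)=+1; sign (−1)^0·+1^-4·+1^-6 = +1.
(a,b)_∞: sgn(-7)=−, sgn(2460563)=+, so +1.
(a,b)_2: α=-4, β=-4; u≡1, v≡3 (mod 8); ε(u)ε(v)=0·1, αω(v)=-4·1, βω(u)=-4·0; sum ≡ 0  ⇒  +1.
Ram(-7, 2460563) = {17, 31}; no ℚ_17-point on the conic.

[17, 31]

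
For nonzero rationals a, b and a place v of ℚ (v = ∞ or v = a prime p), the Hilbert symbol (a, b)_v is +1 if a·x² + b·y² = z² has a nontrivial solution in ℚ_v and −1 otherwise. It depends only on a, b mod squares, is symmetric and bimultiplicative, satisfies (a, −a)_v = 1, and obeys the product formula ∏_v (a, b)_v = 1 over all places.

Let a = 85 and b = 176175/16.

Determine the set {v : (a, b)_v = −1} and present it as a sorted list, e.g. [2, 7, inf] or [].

Mod squares: a ≡ 85, b ≡ 87. Check v ∈ {∞, 2, 3, 5, 17, 29}.
v=5: a=5^1·(≡2), b=5^2·(≡2) mod 5; (2|5)=-1, (2|5)=-1; (−1)^{1·2·2}·(-1)^2·(-1)^1 = -1.
v=2: v_2(a)=0, v_2(b)=-4; units ≡ 5, 7 (mod 8); ε·ε+αω+βω = 0·1+0·0+-4·1 ≡ 0  ⇒  (a,b)_2 = +1.
v=17: a=17^1·(≡5), b=17^0·(≡13) mod 17; (5|17)=-1, (13|17)=+1; (−1)^{1·0·8}·(-1)^0·(+1)^1 = +1.
v=3: a=3^0·(≡1), b=3^5·(≡2) mod 3; (1|3)=+1, (2|3)=-1; (−1)^{0·5·1}·(+1)^5·(-1)^0 = +1.
v=29: a=29^0·(≡27), b=29^1·(≡19) mod 29; (27|29)=-1, (19|29)=-1; (−1)^{0·1·14}·(-1)^1·(-1)^0 = -1.
v=∞: 85 > 0 and 87 > 0  ⇒  (a,b)_∞ = +1.
Ram(85, 87) = {5, 29}; no ℚ_5-point on the conic.

[5, 29]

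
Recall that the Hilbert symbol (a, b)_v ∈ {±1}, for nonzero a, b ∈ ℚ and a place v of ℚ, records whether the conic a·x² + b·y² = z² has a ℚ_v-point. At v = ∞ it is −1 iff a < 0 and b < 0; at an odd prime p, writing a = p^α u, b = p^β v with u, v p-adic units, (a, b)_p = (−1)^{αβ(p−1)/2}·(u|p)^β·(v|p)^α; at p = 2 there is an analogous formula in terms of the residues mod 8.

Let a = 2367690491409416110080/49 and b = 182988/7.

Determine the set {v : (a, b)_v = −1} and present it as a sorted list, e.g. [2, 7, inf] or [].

Mod squares: a ≡ 408595, b ≡ 35581. Check v ∈ {∞, 2, 3, 5, 7, 11, 13, 17, 19, 23}.
v=17: a=17^3·(≡14), b=17^1·(≡15) mod 17; (14|17)=-1, (15|17)=+1; (−1)^{3·1·8}·(-1)^1·(+1)^3 = -1.
v=19: a=19^1·(≡11), b=19^0·(≡8) mod 19; (11|19)=+1, (8|19)=-1; (−1)^{1·0·9}·(+1)^0·(-1)^1 = -1.
v=11: a=11^1·(≡1), b=11^0·(≡2) mod 11; (1|11)=+1, (2|11)=-1; (−1)^{1·0·5}·(+1)^0·(-1)^1 = -1.
v=5: a=5^1·(≡4), b=5^0·(≡4) mod 5; (4|5)=+1, (4|5)=+1; (−1)^{1·0·2}·(+1)^0·(+1)^1 = +1.
v=13: a=13^4·(≡6), b=13^1·(≡7) mod 13; (6|13)=-1, (7|13)=-1; (−1)^{4·1·6}·(-1)^1·(-1)^4 = -1.
v=3: a=3^4·(≡1), b=3^2·(≡1) mod 3; (1|3)=+1, (1|3)=+1; (−1)^{4·2·1}·(+1)^2·(+1)^4 = +1.
v=23: a=23^3·(≡2), b=23^1·(≡3) mod 23; (2|23)=+1, (3|23)=+1; (−1)^{3·1·11}·(+1)^1·(+1)^3 = -1.
v=2: v_2(a)=14, v_2(b)=2; units ≡ 3, 5 (mod 8); ε·ε+αω+βω = 1·0+14·1+2·1 ≡ 0  ⇒  (a,b)_2 = +1.
v=7: a=7^-2·(≡3), b=7^-1·(≡1) mod 7; (3|7)=-1, (1|7)=+1; (−1)^{-2·-1·3}·(-1)^-1·(+1)^-2 = -1.
v=∞: 408595 > 0 and 35581 > 0  ⇒  (a,b)_∞ = +1.
(408595, 35581 / ℚ) ramifies at {7, 11, 13, 17, 19, 23}: a division algebra.

[7, 11, 13, 17, 19, 23]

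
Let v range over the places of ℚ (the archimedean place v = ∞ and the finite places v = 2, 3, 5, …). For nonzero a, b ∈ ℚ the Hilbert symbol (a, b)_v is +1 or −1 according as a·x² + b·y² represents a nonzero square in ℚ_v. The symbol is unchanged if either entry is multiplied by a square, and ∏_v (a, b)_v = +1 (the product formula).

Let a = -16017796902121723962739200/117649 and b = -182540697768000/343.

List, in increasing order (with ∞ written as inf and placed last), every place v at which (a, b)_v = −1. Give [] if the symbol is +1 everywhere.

[3, 5, 7, 11, 13, inf]

(a, b) ≡ (-858, -15015) mod (ℚ^×)²; places V = {2, 3, 5, 7, 11, 13, 17, ∞}.
(a,b)_3: α=1, u≡2; β=3, v≡2 (mod 3); (2|3)=-1, (2|3)=-1; sign (−1)^1·-1^3·-1^1 = -1.
(a,b)_∞: sgn(-858)=−, sgn(-15015)=−, so -1.
(a,b)_11: α=5, u≡10; β=3, v≡7 (mod 11); (10|11)=-1, (7|11)=-1; sign (−1)^1·-1^3·-1^5 = -1.
(a,b)_2: α=9, β=6; u≡3, v≡1 (mod 8); ε(u)ε(v)=1·0, αω(v)=9·0, βω(u)=6·1; sum ≡ 0  ⇒  +1.
(a,b)_5: α=2, u≡3; β=3, v≡2 (mod 5); (3|5)=-1, (2|5)=-1; sign (−1)^0·-1^3·-1^2 = -1.
(a,b)_17: α=8, u≡15; β=2, v≡2 (mod 17); (15|17)=+1, (2|17)=+1; sign (−1)^0·+1^2·+1^8 = +1.
(a,b)_13: α=5, u≡10; β=3, v≡11 (mod 13); (10|13)=+1, (11|13)=-1; sign (−1)^0·+1^3·-1^5 = -1.
(a,b)_7: α=-6, u≡6; β=-3, v≡2 (mod 7); (6|7)=-1, (2|7)=+1; sign (−1)^0·-1^-3·+1^-6 = -1.
(-858, -15015 / ℚ) ramifies at {3, 5, 7, 11, 13, ∞}: a division algebra.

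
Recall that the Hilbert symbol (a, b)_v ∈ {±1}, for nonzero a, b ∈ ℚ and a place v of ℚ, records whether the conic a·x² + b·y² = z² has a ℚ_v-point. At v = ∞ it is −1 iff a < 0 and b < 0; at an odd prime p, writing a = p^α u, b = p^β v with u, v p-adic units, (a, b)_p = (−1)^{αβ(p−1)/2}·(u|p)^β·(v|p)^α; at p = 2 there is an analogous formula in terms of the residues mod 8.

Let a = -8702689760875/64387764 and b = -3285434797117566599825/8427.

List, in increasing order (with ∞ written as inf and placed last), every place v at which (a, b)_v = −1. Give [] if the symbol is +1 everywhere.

[3, 23, 29, inf]

(a, b) ≡ (-140415, -22011) mod (ℚ^×)²; places V = {2, 3, 5, 7, 11, 17, 23, 29, 37, 41, 53, ∞}.
(a,b)_37: α=1, u≡28; β=2, v≡7 (mod 37); (28|37)=+1, (7|37)=+1; sign (−1)^0·+1^2·+1^1 = +1.
(a,b)_3: α=-3, u≡1; β=-1, v≡1 (mod 3); (1|3)=+1, (1|3)=+1; sign (−1)^1·+1^-1·+1^-3 = -1.
(a,b)_53: α=0, u≡50; β=-2, v≡49 (mod 53); (50|53)=-1, (49|53)=+1; sign (−1)^0·-1^-2·+1^0 = +1.
(a,b)_29: α=2, u≡27; β=5, v≡20 (mod 29); (27|29)=-1, (20|29)=+1; sign (−1)^0·-1^5·+1^2 = -1.
(a,b)_11: α=3, u≡6; β=3, v≡1 (mod 11); (6|11)=-1, (1|11)=+1; sign (−1)^1·-1^3·+1^3 = +1.
(a,b)_2: α=-2, β=0; u≡1, v≡5 (mod 8); ε(u)ε(v)=0·0, αω(v)=-2·1, βω(u)=0·0; sum ≡ 0  ⇒  +1.
(a,b)_23: α=-3, u≡9; β=3, v≡1 (mod 23); (9|23)=+1, (1|23)=+1; sign (−1)^1·+1^3·+1^-3 = -1.
(a,b)_∞: sgn(-140415)=−, sgn(-22011)=−, so -1.
(a,b)_17: α=0, u≡7; β=2, v≡8 (mod 17); (7|17)=-1, (8|17)=+1; sign (−1)^0·-1^2·+1^0 = +1.
(a,b)_5: α=3, u≡2; β=2, v≡1 (mod 5); (2|5)=-1, (1|5)=+1; sign (−1)^0·-1^2·+1^3 = +1.
(a,b)_7: α=-2, u≡3; β=0, v≡4 (mod 7); (3|7)=-1, (4|7)=+1; sign (−1)^0·-1^0·+1^-2 = +1.
(a,b)_41: α=2, u≡33; β=0, v≡15 (mod 41); (33|41)=+1, (15|41)=-1; sign (−1)^0·+1^0·-1^2 = +1.
|Ram(-140415, -22011)| = 4, even; anisotropic at {3, 23, 29, ∞}.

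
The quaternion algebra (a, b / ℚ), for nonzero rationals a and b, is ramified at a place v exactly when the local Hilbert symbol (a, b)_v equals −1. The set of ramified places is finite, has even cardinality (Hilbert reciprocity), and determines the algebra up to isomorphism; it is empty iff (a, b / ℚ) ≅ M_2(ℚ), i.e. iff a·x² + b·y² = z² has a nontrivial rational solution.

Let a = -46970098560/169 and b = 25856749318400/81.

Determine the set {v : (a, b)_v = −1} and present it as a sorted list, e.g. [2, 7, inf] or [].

[11, 13]

Mod squares: a ≡ -110, b ≡ 1001. Check v ∈ {∞, 2, 3, 5, 7, 11, 13, 41}.
v=7: a=7^2·(≡1), b=7^5·(≡5) mod 7; (1|7)=+1, (5|7)=-1; (−1)^{2·5·3}·(+1)^5·(-1)^2 = +1.
v=5: a=5^1·(≡2), b=5^2·(≡1) mod 5; (2|5)=-1, (1|5)=+1; (−1)^{1·2·2}·(-1)^2·(+1)^1 = +1.
v=41: a=41^2·(≡30), b=41^2·(≡35) mod 41; (30|41)=-1, (35|41)=-1; (−1)^{2·2·20}·(-1)^2·(-1)^2 = +1.
v=2: v_2(a)=7, v_2(b)=8; units ≡ 1, 1 (mod 8); ε·ε+αω+βω = 0·0+7·0+8·0 ≡ 0  ⇒  (a,b)_2 = +1.
v=13: a=13^-2·(≡5), b=13^1·(≡4) mod 13; (5|13)=-1, (4|13)=+1; (−1)^{-2·1·6}·(-1)^1·(+1)^-2 = -1.
v=∞: -110 < 0 and 1001 > 0  ⇒  (a,b)_∞ = +1.
v=3: a=3^4·(≡1), b=3^-4·(≡2) mod 3; (1|3)=+1, (2|3)=-1; (−1)^{4·-4·1}·(+1)^-4·(-1)^4 = +1.
v=11: a=11^1·(≡9), b=11^1·(≡9) mod 11; (9|11)=+1, (9|11)=+1; (−1)^{1·1·5}·(+1)^1·(+1)^1 = -1.
|Ram(-110, 1001)| = 2, even; anisotropic at {11, 13}.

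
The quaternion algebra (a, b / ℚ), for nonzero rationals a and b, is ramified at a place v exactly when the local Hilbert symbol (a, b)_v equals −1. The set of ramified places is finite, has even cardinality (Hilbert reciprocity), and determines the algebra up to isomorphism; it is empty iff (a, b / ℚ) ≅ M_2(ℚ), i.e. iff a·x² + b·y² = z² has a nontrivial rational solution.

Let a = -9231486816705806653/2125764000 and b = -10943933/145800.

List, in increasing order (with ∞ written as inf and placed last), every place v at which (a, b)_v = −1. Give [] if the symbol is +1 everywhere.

(a, b) ≡ (-130, -154) mod (ℚ^×)²; places V = {2, 3, 5, 7, 11, 13, 29, ∞}.
(a,b)_13: α=5, u≡4; β=2, v≡7 (mod 13); (4|13)=+1, (7|13)=-1; sign (−1)^0·+1^2·-1^5 = -1.
(a,b)_3: α=-12, u≡2; β=-6, v≡2 (mod 3); (2|3)=-1, (2|3)=-1; sign (−1)^0·-1^-6·-1^-12 = +1.
(a,b)_2: α=-5, β=-3; u≡7, v≡3 (mod 8); ε(u)ε(v)=1·1, αω(v)=-5·1, βω(u)=-3·0; sum ≡ 0  ⇒  +1.
(a,b)_11: α=4, u≡8; β=1, v≡6 (mod 11); (8|11)=-1, (6|11)=-1; sign (−1)^0·-1^1·-1^4 = -1.
(a,b)_7: α=4, u≡6; β=1, v≡6 (mod 7); (6|7)=-1, (6|7)=-1; sign (−1)^0·-1^1·-1^4 = -1.
(a,b)_∞: sgn(-130)=−, sgn(-154)=−, so -1.
(a,b)_29: α=4, u≡19; β=2, v≡9 (mod 29); (19|29)=-1, (9|29)=+1; sign (−1)^0·-1^2·+1^4 = +1.
(a,b)_5: α=-3, u≡1; β=-2, v≡1 (mod 5); (1|5)=+1, (1|5)=+1; sign (−1)^0·+1^-2·+1^-3 = +1.
(-130, -154 / ℚ) ramifies at {7, 11, 13, ∞}: a division algebra.

[7, 11, 13, inf]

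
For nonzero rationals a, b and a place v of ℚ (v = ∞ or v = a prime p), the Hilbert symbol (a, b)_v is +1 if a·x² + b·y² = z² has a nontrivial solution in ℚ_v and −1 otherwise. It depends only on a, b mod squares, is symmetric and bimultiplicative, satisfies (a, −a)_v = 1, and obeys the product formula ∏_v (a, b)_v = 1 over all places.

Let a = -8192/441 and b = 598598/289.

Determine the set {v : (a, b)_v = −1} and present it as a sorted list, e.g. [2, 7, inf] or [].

Mod squares: a ≡ -2, b ≡ 3542. Check v ∈ {∞, 2, 3, 7, 11, 13, 17, 23}.
v=11: a=11^0·(≡3), b=11^1·(≡4) mod 11; (3|11)=+1, (4|11)=+1; (−1)^{0·1·5}·(+1)^1·(+1)^0 = +1.
v=2: v_2(a)=13, v_2(b)=1; units ≡ 7, 3 (mod 8); ε·ε+αω+βω = 1·1+13·1+1·0 ≡ 0  ⇒  (a,b)_2 = +1.
v=7: a=7^-2·(≡6), b=7^1·(≡1) mod 7; (6|7)=-1, (1|7)=+1; (−1)^{-2·1·3}·(-1)^1·(+1)^-2 = -1.
v=23: a=23^0·(≡22), b=23^1·(≡1) mod 23; (22|23)=-1, (1|23)=+1; (−1)^{0·1·11}·(-1)^1·(+1)^0 = -1.
v=17: a=17^0·(≡15), b=17^-2·(≡11) mod 17; (15|17)=+1, (11|17)=-1; (−1)^{0·-2·8}·(+1)^-2·(-1)^0 = +1.
v=13: a=13^0·(≡2), b=13^2·(≡2) mod 13; (2|13)=-1, (2|13)=-1; (−1)^{0·2·6}·(-1)^2·(-1)^0 = +1.
v=∞: -2 < 0 and 3542 > 0  ⇒  (a,b)_∞ = +1.
v=3: a=3^-2·(≡1), b=3^0·(≡2) mod 3; (1|3)=+1, (2|3)=-1; (−1)^{-2·0·1}·(+1)^0·(-1)^-2 = +1.
(-2, 3542 / ℚ) ramifies at {7, 23}: a division algebra.

[7, 23]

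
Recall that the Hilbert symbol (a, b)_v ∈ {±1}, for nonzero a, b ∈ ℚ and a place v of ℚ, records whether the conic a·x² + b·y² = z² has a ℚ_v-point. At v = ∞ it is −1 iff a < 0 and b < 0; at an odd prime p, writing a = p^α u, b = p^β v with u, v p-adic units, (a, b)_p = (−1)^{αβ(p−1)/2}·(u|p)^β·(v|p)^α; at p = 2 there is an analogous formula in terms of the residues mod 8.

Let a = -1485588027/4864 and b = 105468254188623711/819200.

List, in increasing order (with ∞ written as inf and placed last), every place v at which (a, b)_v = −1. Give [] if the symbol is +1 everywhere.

Mod squares: a ≡ -57, b ≡ 238. Check v ∈ {∞, 2, 3, 5, 7, 11, 17, 19}.
v=17: a=17^4·(≡6), b=17^3·(≡5) mod 17; (6|17)=-1, (5|17)=-1; (−1)^{4·3·8}·(-1)^3·(-1)^4 = -1.
v=2: v_2(a)=-8, v_2(b)=-15; units ≡ 7, 7 (mod 8); ε·ε+αω+βω = 1·1+-8·0+-15·0 ≡ 1  ⇒  (a,b)_2 = -1.
v=19: a=19^-1·(≡1), b=19^4·(≡10) mod 19; (1|19)=+1, (10|19)=-1; (−1)^{-1·4·9}·(+1)^4·(-1)^-1 = -1.
v=3: a=3^1·(≡2), b=3^4·(≡1) mod 3; (2|3)=-1, (1|3)=+1; (−1)^{1·4·1}·(-1)^4·(+1)^1 = +1.
v=∞: -57 < 0 and 238 > 0  ⇒  (a,b)_∞ = +1.
v=7: a=7^2·(≡3), b=7^5·(≡3) mod 7; (3|7)=-1, (3|7)=-1; (−1)^{2·5·3}·(-1)^5·(-1)^2 = -1.
v=11: a=11^2·(≡4), b=11^2·(≡8) mod 11; (4|11)=+1, (8|11)=-1; (−1)^{2·2·5}·(+1)^2·(-1)^2 = +1.
v=5: a=5^0·(≡2), b=5^-2·(≡2) mod 5; (2|5)=-1, (2|5)=-1; (−1)^{0·-2·2}·(-1)^-2·(-1)^0 = +1.
(-57, 238 / ℚ) ramifies at {2, 7, 17, 19}: a division algebra.

[2, 7, 17, 19]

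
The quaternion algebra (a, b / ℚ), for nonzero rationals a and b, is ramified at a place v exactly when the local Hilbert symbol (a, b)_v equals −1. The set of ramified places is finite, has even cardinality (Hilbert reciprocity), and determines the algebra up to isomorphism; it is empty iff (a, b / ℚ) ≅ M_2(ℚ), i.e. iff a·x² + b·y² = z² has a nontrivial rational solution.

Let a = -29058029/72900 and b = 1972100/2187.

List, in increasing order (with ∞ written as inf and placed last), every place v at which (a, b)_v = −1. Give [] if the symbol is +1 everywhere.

(a, b) ≡ (-29, 59163) mod (ℚ^×)²; places V = {2, 3, 5, 7, 11, 13, 29, 37, 41, ∞}.
(a,b)_5: α=-2, u≡1; β=2, v≡2 (mod 5); (1|5)=+1, (2|5)=-1; sign (−1)^0·+1^2·-1^-2 = +1.
(a,b)_29: α=1, u≡23; β=0, v≡18 (mod 29); (23|29)=+1, (18|29)=-1; sign (−1)^0·+1^0·-1^1 = -1.
(a,b)_2: α=-2, β=2; u≡3, v≡3 (mod 8); ε(u)ε(v)=1·1, αω(v)=-2·1, βω(u)=2·1; sum ≡ 1  ⇒  -1.
(a,b)_41: α=0, u≡12; β=1, v≡21 (mod 41); (12|41)=-1, (21|41)=+1; sign (−1)^0·-1^1·+1^0 = -1.
(a,b)_3: α=-6, u≡1; β=-7, v≡2 (mod 3); (1|3)=+1, (2|3)=-1; sign (−1)^0·+1^-7·-1^-6 = +1.
(a,b)_∞: sgn(-29)=−, sgn(59163)=+, so +1.
(a,b)_7: α=2, u≡6; β=0, v≡6 (mod 7); (6|7)=-1, (6|7)=-1; sign (−1)^0·-1^0·-1^2 = +1.
(a,b)_11: α=2, u≡1; β=0, v≡1 (mod 11); (1|11)=+1, (1|11)=+1; sign (−1)^0·+1^0·+1^2 = +1.
(a,b)_13: α=2, u≡4; β=1, v≡1 (mod 13); (4|13)=+1, (1|13)=+1; sign (−1)^0·+1^1·+1^2 = +1.
(a,b)_37: α=0, u≡18; β=1, v≡5 (mod 37); (18|37)=-1, (5|37)=-1; sign (−1)^0·-1^1·-1^0 = -1.
Ram(-29, 59163) = {2, 29, 37, 41}; no ℚ_2-point on the conic.

[2, 29, 37, 41]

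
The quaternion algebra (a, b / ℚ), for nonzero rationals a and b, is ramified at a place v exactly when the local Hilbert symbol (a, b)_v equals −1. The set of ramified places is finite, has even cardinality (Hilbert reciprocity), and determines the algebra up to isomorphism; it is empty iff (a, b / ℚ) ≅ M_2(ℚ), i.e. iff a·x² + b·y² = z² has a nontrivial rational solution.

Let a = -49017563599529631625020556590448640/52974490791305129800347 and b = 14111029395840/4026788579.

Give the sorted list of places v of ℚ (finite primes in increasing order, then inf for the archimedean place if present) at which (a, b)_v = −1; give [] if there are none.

[5, 7]

Mod squares: a ≡ -105, b ≡ 4290. Check v ∈ {∞, 2, 3, 5, 7, 11, 13, 19, 31, 53, 59}.
v=11: a=11^-4·(≡5), b=11^-1·(≡5) mod 11; (5|11)=+1, (5|11)=+1; (−1)^{-4·-1·5}·(+1)^-1·(+1)^-4 = +1.
v=53: a=53^-4·(≡36), b=53^-2·(≡23) mod 53; (36|53)=+1, (23|53)=-1; (−1)^{-4·-2·26}·(+1)^-2·(-1)^-4 = +1.
v=19: a=19^-8·(≡9), b=19^-4·(≡3) mod 19; (9|19)=+1, (3|19)=-1; (−1)^{-8·-4·9}·(+1)^-4·(-1)^-8 = +1.
v=59: a=59^2·(≡18), b=59^2·(≡33) mod 59; (18|59)=-1, (33|59)=-1; (−1)^{2·2·29}·(-1)^2·(-1)^2 = +1.
v=7: a=7^3·(≡5), b=7^0·(≡3) mod 7; (5|7)=-1, (3|7)=-1; (−1)^{3·0·3}·(-1)^0·(-1)^3 = -1.
v=2: v_2(a)=26, v_2(b)=7; units ≡ 7, 1 (mod 8); ε·ε+αω+βω = 1·0+26·0+7·0 ≡ 0  ⇒  (a,b)_2 = +1.
v=13: a=13^10·(≡10), b=13^3·(≡5) mod 13; (10|13)=+1, (5|13)=-1; (−1)^{10·3·6}·(+1)^3·(-1)^10 = +1.
v=∞: -105 < 0 and 4290 > 0  ⇒  (a,b)_∞ = +1.
v=31: a=31^6·(≡1), b=31^2·(≡3) mod 31; (1|31)=+1, (3|31)=-1; (−1)^{6·2·15}·(+1)^2·(-1)^6 = +1.
v=5: a=5^1·(≡1), b=5^1·(≡2) mod 5; (1|5)=+1, (2|5)=-1; (−1)^{1·1·2}·(+1)^1·(-1)^1 = -1.
v=3: a=3^-3·(≡1), b=3^1·(≡2) mod 3; (1|3)=+1, (2|3)=-1; (−1)^{-3·1·1}·(+1)^1·(-1)^-3 = +1.
|Ram(-105, 4290)| = 2, even; anisotropic at {5, 7}.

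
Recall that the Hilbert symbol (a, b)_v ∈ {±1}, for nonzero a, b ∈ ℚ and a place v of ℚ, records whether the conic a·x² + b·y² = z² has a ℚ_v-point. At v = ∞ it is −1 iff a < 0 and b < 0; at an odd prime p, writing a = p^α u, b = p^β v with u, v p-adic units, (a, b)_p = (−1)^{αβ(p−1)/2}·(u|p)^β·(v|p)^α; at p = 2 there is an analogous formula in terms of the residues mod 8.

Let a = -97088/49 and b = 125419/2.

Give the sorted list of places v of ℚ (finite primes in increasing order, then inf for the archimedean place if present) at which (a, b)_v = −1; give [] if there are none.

[19, 37]

(a, b) ≡ (-1517, 250838) mod (ℚ^×)²; places V = {2, 7, 19, 23, 37, 41, ∞}.
(a,b)_37: α=1, u≡28; β=0, v≡13 (mod 37); (28|37)=+1, (13|37)=-1; sign (−1)^0·+1^0·-1^1 = -1.
(a,b)_23: α=0, u≡6; β=1, v≡1 (mod 23); (6|23)=+1, (1|23)=+1; sign (−1)^0·+1^1·+1^0 = +1.
(a,b)_41: α=1, u≡32; β=1, v≡33 (mod 41); (32|41)=+1, (33|41)=+1; sign (−1)^0·+1^1·+1^1 = +1.
(a,b)_19: α=0, u≡14; β=1, v≡4 (mod 19); (14|19)=-1, (4|19)=+1; sign (−1)^0·-1^1·+1^0 = -1.
(a,b)_2: α=6, β=-1; u≡3, v≡3 (mod 8); ε(u)ε(v)=1·1, αω(v)=6·1, βω(u)=-1·1; sum ≡ 0  ⇒  +1.
(a,b)_7: α=-2, u≡2; β=1, v≡2 (mod 7); (2|7)=+1, (2|7)=+1; sign (−1)^0·+1^1·+1^-2 = +1.
(a,b)_∞: sgn(-1517)=−, sgn(250838)=+, so +1.
|Ram(-1517, 250838)| = 2, even; anisotropic at {19, 37}.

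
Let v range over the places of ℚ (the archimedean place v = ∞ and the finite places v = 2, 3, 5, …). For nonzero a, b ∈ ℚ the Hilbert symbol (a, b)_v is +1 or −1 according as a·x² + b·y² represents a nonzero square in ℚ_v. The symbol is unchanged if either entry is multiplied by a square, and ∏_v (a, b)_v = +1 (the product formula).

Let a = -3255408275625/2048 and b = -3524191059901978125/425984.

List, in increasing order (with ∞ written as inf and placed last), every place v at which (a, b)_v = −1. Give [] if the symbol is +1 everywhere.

(a, b) ≡ (-2, -4290) mod (ℚ^×)²; places V = {2, 3, 5, 11, 13, ∞}.
(a,b)_∞: sgn(-2)=−, sgn(-4290)=−, so -1.
(a,b)_5: α=4, u≡3; β=5, v≡3 (mod 5); (3|5)=-1, (3|5)=-1; sign (−1)^0·-1^5·-1^4 = -1.
(a,b)_11: α=2, u≡3; β=3, v≡6 (mod 11); (3|11)=+1, (6|11)=-1; sign (−1)^0·+1^3·-1^2 = +1.
(a,b)_13: α=0, u≡2; β=-1, v≡2 (mod 13); (2|13)=-1, (2|13)=-1; sign (−1)^0·-1^-1·-1^0 = -1.
(a,b)_3: α=16, u≡1; β=25, v≡1 (mod 3); (1|3)=+1, (1|3)=+1; sign (−1)^0·+1^25·+1^16 = +1.
(a,b)_2: α=-11, β=-15; u≡7, v≡7 (mod 8); ε(u)ε(v)=1·1, αω(v)=-11·0, βω(u)=-15·0; sum ≡ 1  ⇒  -1.
(-2, -4290 / ℚ) ramifies at {2, 5, 13, ∞}: a division algebra.

[2, 5, 13, inf]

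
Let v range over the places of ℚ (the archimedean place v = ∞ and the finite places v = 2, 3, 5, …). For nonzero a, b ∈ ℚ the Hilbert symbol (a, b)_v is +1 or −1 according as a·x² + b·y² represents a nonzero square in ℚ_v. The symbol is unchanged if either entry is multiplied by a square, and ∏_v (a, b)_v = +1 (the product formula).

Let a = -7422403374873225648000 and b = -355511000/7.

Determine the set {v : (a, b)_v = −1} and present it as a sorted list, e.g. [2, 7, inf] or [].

[2, 23, 41, inf]

Mod squares: a ≡ -83230, b ≡ -24885770. Check v ∈ {∞, 2, 3, 5, 7, 13, 23, 29, 41}.
v=3: a=3^2·(≡2), b=3^0·(≡1) mod 3; (2|3)=-1, (1|3)=+1; (−1)^{2·0·1}·(-1)^0·(+1)^2 = +1.
v=5: a=5^3·(≡1), b=5^3·(≡1) mod 5; (1|5)=+1, (1|5)=+1; (−1)^{3·3·2}·(+1)^3·(+1)^3 = +1.
v=41: a=41^3·(≡32), b=41^1·(≡7) mod 41; (32|41)=+1, (7|41)=-1; (−1)^{3·1·20}·(+1)^1·(-1)^3 = -1.
v=23: a=23^2·(≡19), b=23^1·(≡5) mod 23; (19|23)=-1, (5|23)=-1; (−1)^{2·1·11}·(-1)^1·(-1)^2 = -1.
v=2: v_2(a)=7, v_2(b)=3; units ≡ 1, 3 (mod 8); ε·ε+αω+βω = 0·1+7·1+3·0 ≡ 1  ⇒  (a,b)_2 = -1.
v=7: a=7^3·(≡5), b=7^-1·(≡2) mod 7; (5|7)=-1, (2|7)=+1; (−1)^{3·-1·3}·(-1)^-1·(+1)^3 = +1.
v=29: a=29^3·(≡6), b=29^1·(≡16) mod 29; (6|29)=+1, (16|29)=+1; (−1)^{3·1·14}·(+1)^1·(+1)^3 = +1.
v=∞: -83230 < 0 and -24885770 < 0  ⇒  (a,b)_∞ = -1.
v=13: a=13^2·(≡9), b=13^1·(≡3) mod 13; (9|13)=+1, (3|13)=+1; (−1)^{2·1·6}·(+1)^1·(+1)^2 = +1.
|Ram(-83230, -24885770)| = 4, even; anisotropic at {2, 23, 41, ∞}.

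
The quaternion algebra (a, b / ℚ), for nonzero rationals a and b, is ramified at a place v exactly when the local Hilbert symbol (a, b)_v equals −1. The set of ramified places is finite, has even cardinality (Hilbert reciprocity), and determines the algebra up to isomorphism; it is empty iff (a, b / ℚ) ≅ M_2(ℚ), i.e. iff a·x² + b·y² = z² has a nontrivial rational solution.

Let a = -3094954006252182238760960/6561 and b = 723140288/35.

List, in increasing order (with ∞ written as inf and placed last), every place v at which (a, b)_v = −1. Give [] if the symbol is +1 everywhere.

[5, 7, 13, 43]

(a, b) ≡ (-2465, 395467345) mod (ℚ^×)²; places V = {2, 3, 5, 7, 13, 17, 29, 41, 43, ∞}.
(a,b)_13: α=2, u≡8; β=1, v≡11 (mod 13); (8|13)=-1, (11|13)=-1; sign (−1)^0·-1^1·-1^2 = -1.
(a,b)_3: α=-8, u≡1; β=0, v≡1 (mod 3); (1|3)=+1, (1|3)=+1; sign (−1)^0·+1^0·+1^-8 = +1.
(a,b)_∞: sgn(-2465)=−, sgn(395467345)=+, so +1.
(a,b)_7: α=4, u≡6; β=-1, v≡2 (mod 7); (6|7)=-1, (2|7)=+1; sign (−1)^0·-1^-1·+1^4 = -1.
(a,b)_5: α=1, u≡3; β=-1, v≡4 (mod 5); (3|5)=-1, (4|5)=+1; sign (−1)^0·-1^-1·+1^1 = -1.
(a,b)_29: α=3, u≡15; β=1, v≡8 (mod 29); (15|29)=-1, (8|29)=-1; sign (−1)^0·-1^1·-1^3 = +1.
(a,b)_43: α=2, u≡26; β=1, v≡32 (mod 43); (26|43)=-1, (32|43)=-1; sign (−1)^0·-1^1·-1^2 = -1.
(a,b)_2: α=12, β=6; u≡7, v≡1 (mod 8); ε(u)ε(v)=1·0, αω(v)=12·0, βω(u)=6·0; sum ≡ 0  ⇒  +1.
(a,b)_41: α=2, u≡16; β=1, v≡37 (mod 41); (16|41)=+1, (37|41)=+1; sign (−1)^0·+1^1·+1^2 = +1.
(a,b)_17: α=3, u≡9; β=1, v≡9 (mod 17); (9|17)=+1, (9|17)=+1; sign (−1)^0·+1^1·+1^3 = +1.
Ram(-2465, 395467345) = {5, 7, 13, 43}; no ℚ_5-point on the conic.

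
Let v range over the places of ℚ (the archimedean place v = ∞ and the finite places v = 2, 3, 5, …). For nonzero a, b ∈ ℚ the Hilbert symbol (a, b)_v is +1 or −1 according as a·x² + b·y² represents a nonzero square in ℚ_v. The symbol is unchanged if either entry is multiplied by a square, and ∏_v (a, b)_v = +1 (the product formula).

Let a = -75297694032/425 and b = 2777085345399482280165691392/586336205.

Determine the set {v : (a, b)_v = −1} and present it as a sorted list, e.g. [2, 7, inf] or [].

[11, 17, 23, 29]

(a, b) ≡ (-73465381, 1265) mod (ℚ^×)²; places V = {2, 3, 5, 7, 11, 13, 17, 19, 23, 29, 31, ∞}.
(a,b)_3: α=2, u≡2; β=4, v≡2 (mod 3); (2|3)=-1, (2|3)=-1; sign (−1)^0·-1^4·-1^2 = +1.
(a,b)_7: α=0, u≡4; β=-4, v≡6 (mod 7); (4|7)=+1, (6|7)=-1; sign (−1)^0·+1^-4·-1^0 = +1.
(a,b)_13: α=0, u≡7; β=-2, v≡3 (mod 13); (7|13)=-1, (3|13)=+1; sign (−1)^0·-1^-2·+1^0 = +1.
(a,b)_29: α=1, u≡7; β=2, v≡17 (mod 29); (7|29)=+1, (17|29)=-1; sign (−1)^0·+1^2·-1^1 = -1.
(a,b)_17: α=-1, u≡1; β=-2, v≡11 (mod 17); (1|17)=+1, (11|17)=-1; sign (−1)^0·+1^-2·-1^-1 = -1.
(a,b)_∞: sgn(-73465381)=−, sgn(1265)=+, so +1.
(a,b)_19: α=1, u≡3; β=2, v≡17 (mod 19); (3|19)=-1, (17|19)=+1; sign (−1)^0·-1^2·+1^1 = +1.
(a,b)_23: α=1, u≡12; β=3, v≡6 (mod 23); (12|23)=+1, (6|23)=+1; sign (−1)^1·+1^3·+1^1 = -1.
(a,b)_2: α=4, β=12; u≡3, v≡1 (mod 8); ε(u)ε(v)=1·0, αω(v)=4·0, βω(u)=12·1; sum ≡ 0  ⇒  +1.
(a,b)_31: α=1, u≡6; β=2, v≡4 (mod 31); (6|31)=-1, (4|31)=+1; sign (−1)^0·-1^2·+1^1 = +1.
(a,b)_11: α=3, u≡5; β=9, v≡5 (mod 11); (5|11)=+1, (5|11)=+1; sign (−1)^1·+1^9·+1^3 = -1.
(a,b)_5: α=-2, u≡4; β=-1, v≡2 (mod 5); (4|5)=+1, (2|5)=-1; sign (−1)^0·+1^-1·-1^-2 = +1.
|Ram(-73465381, 1265)| = 4, even; anisotropic at {11, 17, 23, 29}.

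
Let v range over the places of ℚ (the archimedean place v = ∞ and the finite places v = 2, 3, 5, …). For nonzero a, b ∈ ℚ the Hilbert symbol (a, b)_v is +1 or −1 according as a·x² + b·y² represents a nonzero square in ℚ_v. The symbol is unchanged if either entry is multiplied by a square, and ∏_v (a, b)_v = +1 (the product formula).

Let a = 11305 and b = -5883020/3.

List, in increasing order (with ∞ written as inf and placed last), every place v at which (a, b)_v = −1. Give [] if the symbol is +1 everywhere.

(a, b) ≡ (11305, -36465) mod (ℚ^×)²; places V = {2, 3, 5, 7, 11, 13, 17, 19, ∞}.
(a,b)_∞: sgn(11305)=+, sgn(-36465)=−, so +1.
(a,b)_19: α=1, u≡6; β=0, v≡15 (mod 19); (6|19)=+1, (15|19)=-1; sign (−1)^0·+1^0·-1^1 = -1.
(a,b)_5: α=1, u≡1; β=1, v≡2 (mod 5); (1|5)=+1, (2|5)=-1; sign (−1)^0·+1^1·-1^1 = -1.
(a,b)_2: α=0, β=2; u≡1, v≡7 (mod 8); ε(u)ε(v)=0·1, αω(v)=0·0, βω(u)=2·0; sum ≡ 0  ⇒  +1.
(a,b)_3: α=0, u≡1; β=-1, v≡1 (mod 3); (1|3)=+1, (1|3)=+1; sign (−1)^0·+1^-1·+1^0 = +1.
(a,b)_11: α=0, u≡8; β=3, v≡8 (mod 11); (8|11)=-1, (8|11)=-1; sign (−1)^0·-1^3·-1^0 = -1.
(a,b)_7: α=1, u≡5; β=0, v≡6 (mod 7); (5|7)=-1, (6|7)=-1; sign (−1)^0·-1^0·-1^1 = -1.
(a,b)_13: α=0, u≡8; β=1, v≡1 (mod 13); (8|13)=-1, (1|13)=+1; sign (−1)^0·-1^1·+1^0 = -1.
(a,b)_17: α=1, u≡2; β=1, v≡3 (mod 17); (2|17)=+1, (3|17)=-1; sign (−1)^0·+1^1·-1^1 = -1.
(11305, -36465 / ℚ) ramifies at {5, 7, 11, 13, 17, 19}: a division algebra.

[5, 7, 11, 13, 17, 19]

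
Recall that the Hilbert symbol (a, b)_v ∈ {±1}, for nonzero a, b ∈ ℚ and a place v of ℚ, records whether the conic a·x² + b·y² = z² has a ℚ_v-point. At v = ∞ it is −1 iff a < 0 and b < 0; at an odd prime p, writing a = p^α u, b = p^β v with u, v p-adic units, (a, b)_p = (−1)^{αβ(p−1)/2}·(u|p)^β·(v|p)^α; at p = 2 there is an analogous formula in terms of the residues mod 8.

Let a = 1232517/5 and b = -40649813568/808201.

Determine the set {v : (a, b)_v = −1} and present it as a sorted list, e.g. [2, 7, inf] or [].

(a, b) ≡ (36465, -29393) mod (ℚ^×)²; places V = {2, 3, 5, 7, 11, 13, 17, 19, 29, 31, ∞}.
(a,b)_11: α=1, u≡9; β=0, v≡6 (mod 11); (9|11)=+1, (6|11)=-1; sign (−1)^0·+1^0·-1^1 = -1.
(a,b)_31: α=0, u≡10; β=-2, v≡26 (mod 31); (10|31)=+1, (26|31)=-1; sign (−1)^0·+1^-2·-1^0 = +1.
(a,b)_29: α=0, u≡15; β=-2, v≡20 (mod 29); (15|29)=-1, (20|29)=+1; sign (−1)^0·-1^-2·+1^0 = +1.
(a,b)_∞: sgn(36465)=+, sgn(-29393)=−, so +1.
(a,b)_17: α=1, u≡6; β=1, v≡7 (mod 17); (6|17)=-1, (7|17)=-1; sign (−1)^0·-1^1·-1^1 = +1.
(a,b)_5: α=-1, u≡2; β=0, v≡2 (mod 5); (2|5)=-1, (2|5)=-1; sign (−1)^0·-1^0·-1^-1 = -1.
(a,b)_7: α=0, u≡4; β=5, v≡1 (mod 7); (4|7)=+1, (1|7)=+1; sign (−1)^0·+1^5·+1^0 = +1.
(a,b)_2: α=0, β=6; u≡1, v≡7 (mod 8); ε(u)ε(v)=0·1, αω(v)=0·0, βω(u)=6·0; sum ≡ 0  ⇒  +1.
(a,b)_3: α=1, u≡2; β=2, v≡1 (mod 3); (2|3)=-1, (1|3)=+1; sign (−1)^0·-1^2·+1^1 = +1.
(a,b)_13: α=3, u≡3; β=1, v≡9 (mod 13); (3|13)=+1, (9|13)=+1; sign (−1)^0·+1^1·+1^3 = +1.
(a,b)_19: α=0, u≡5; β=1, v≡16 (mod 19); (5|19)=+1, (16|19)=+1; sign (−1)^0·+1^1·+1^0 = +1.
Ram(36465, -29393) = {5, 11}; no ℚ_5-point on the conic.

[5, 11]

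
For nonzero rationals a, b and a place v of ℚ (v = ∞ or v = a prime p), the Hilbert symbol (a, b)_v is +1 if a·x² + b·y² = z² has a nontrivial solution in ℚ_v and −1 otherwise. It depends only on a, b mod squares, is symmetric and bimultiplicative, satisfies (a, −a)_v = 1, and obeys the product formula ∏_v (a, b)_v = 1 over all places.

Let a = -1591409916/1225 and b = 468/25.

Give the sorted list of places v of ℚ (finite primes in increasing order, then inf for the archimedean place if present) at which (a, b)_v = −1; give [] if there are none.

Mod squares: a ≡ -60639, b ≡ 13. Check v ∈ {∞, 2, 3, 5, 7, 13, 17, 29, 41}.
v=7: a=7^-2·(≡4), b=7^0·(≡5) mod 7; (4|7)=+1, (5|7)=-1; (−1)^{-2·0·3}·(+1)^0·(-1)^-2 = +1.
v=29: a=29^1·(≡17), b=29^0·(≡28) mod 29; (17|29)=-1, (28|29)=+1; (−1)^{1·0·14}·(-1)^0·(+1)^1 = +1.
v=3: a=3^9·(≡1), b=3^2·(≡1) mod 3; (1|3)=+1, (1|3)=+1; (−1)^{9·2·1}·(+1)^2·(+1)^9 = +1.
v=13: a=13^0·(≡7), b=13^1·(≡3) mod 13; (7|13)=-1, (3|13)=+1; (−1)^{0·1·6}·(-1)^1·(+1)^0 = -1.
v=∞: -60639 < 0 and 13 > 0  ⇒  (a,b)_∞ = +1.
v=41: a=41^1·(≡27), b=41^0·(≡22) mod 41; (27|41)=-1, (22|41)=-1; (−1)^{1·0·20}·(-1)^0·(-1)^1 = -1.
v=17: a=17^1·(≡5), b=17^0·(≡16) mod 17; (5|17)=-1, (16|17)=+1; (−1)^{1·0·8}·(-1)^0·(+1)^1 = +1.
v=5: a=5^-2·(≡1), b=5^-2·(≡3) mod 5; (1|5)=+1, (3|5)=-1; (−1)^{-2·-2·2}·(+1)^-2·(-1)^-2 = +1.
v=2: v_2(a)=2, v_2(b)=2; units ≡ 1, 5 (mod 8); ε·ε+αω+βω = 0·0+2·1+2·0 ≡ 0  ⇒  (a,b)_2 = +1.
(-60639, 13 / ℚ) ramifies at {13, 41}: a division algebra.

[13, 41]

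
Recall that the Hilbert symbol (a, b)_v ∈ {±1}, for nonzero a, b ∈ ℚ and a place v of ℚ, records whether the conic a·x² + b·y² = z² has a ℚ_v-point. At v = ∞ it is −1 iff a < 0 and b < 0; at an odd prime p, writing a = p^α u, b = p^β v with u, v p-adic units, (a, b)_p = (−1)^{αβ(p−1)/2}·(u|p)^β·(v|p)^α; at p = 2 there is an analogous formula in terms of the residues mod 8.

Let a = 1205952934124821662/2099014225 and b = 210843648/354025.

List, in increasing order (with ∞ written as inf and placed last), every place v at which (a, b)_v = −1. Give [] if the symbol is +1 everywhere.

[2, 13, 29, 31]

(a, b) ≡ (17342, 2542) mod (ℚ^×)²; places V = {2, 3, 5, 7, 11, 13, 17, 23, 29, 31, 41, ∞}.
(a,b)_∞: sgn(17342)=+, sgn(2542)=+, so +1.
(a,b)_11: α=-2, u≡2; β=0, v≡4 (mod 11); (2|11)=-1, (4|11)=+1; sign (−1)^0·-1^0·+1^-2 = +1.
(a,b)_31: α=2, u≡11; β=1, v≡14 (mod 31); (11|31)=-1, (14|31)=+1; sign (−1)^0·-1^1·+1^2 = -1.
(a,b)_17: α=-2, u≡9; β=-2, v≡9 (mod 17); (9|17)=+1, (9|17)=+1; sign (−1)^0·+1^-2·+1^-2 = +1.
(a,b)_2: α=1, β=11; u≡7, v≡7 (mod 8); ε(u)ε(v)=1·1, αω(v)=1·0, βω(u)=11·0; sum ≡ 1  ⇒  -1.
(a,b)_41: α=2, u≡25; β=1, v≡2 (mod 41); (25|41)=+1, (2|41)=+1; sign (−1)^0·+1^1·+1^2 = +1.
(a,b)_23: α=1, u≡6; β=0, v≡8 (mod 23); (6|23)=+1, (8|23)=+1; sign (−1)^0·+1^0·+1^1 = +1.
(a,b)_7: α=-4, u≡5; β=-2, v≡1 (mod 7); (5|7)=-1, (1|7)=+1; sign (−1)^0·-1^-2·+1^-4 = +1.
(a,b)_3: α=16, u≡2; β=4, v≡1 (mod 3); (2|3)=-1, (1|3)=+1; sign (−1)^0·-1^4·+1^16 = +1.
(a,b)_5: α=-2, u≡3; β=-2, v≡3 (mod 5); (3|5)=-1, (3|5)=-1; sign (−1)^0·-1^-2·-1^-2 = +1.
(a,b)_29: α=1, u≡12; β=0, v≡14 (mod 29); (12|29)=-1, (14|29)=-1; sign (−1)^0·-1^0·-1^1 = -1.
(a,b)_13: α=1, u≡11; β=0, v≡6 (mod 13); (11|13)=-1, (6|13)=-1; sign (−1)^0·-1^0·-1^1 = -1.
Ram(17342, 2542) = {2, 13, 29, 31}; no ℚ_2-point on the conic.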